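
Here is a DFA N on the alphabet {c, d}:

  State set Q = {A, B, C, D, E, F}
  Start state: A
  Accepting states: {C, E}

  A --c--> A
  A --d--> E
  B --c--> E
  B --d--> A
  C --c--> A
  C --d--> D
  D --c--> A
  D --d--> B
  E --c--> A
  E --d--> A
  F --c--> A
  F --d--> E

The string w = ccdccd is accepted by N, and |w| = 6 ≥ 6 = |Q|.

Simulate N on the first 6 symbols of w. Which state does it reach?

E

State sequence: A -c-> A -c-> A -d-> E -c-> A -c-> A -d-> E

After reading 6 characters, N is in state E.
(This kind of state-tracing is the core of the pumping-lemma construction: with 6 states, pigeonhole forces a repeat within the first 6 steps.)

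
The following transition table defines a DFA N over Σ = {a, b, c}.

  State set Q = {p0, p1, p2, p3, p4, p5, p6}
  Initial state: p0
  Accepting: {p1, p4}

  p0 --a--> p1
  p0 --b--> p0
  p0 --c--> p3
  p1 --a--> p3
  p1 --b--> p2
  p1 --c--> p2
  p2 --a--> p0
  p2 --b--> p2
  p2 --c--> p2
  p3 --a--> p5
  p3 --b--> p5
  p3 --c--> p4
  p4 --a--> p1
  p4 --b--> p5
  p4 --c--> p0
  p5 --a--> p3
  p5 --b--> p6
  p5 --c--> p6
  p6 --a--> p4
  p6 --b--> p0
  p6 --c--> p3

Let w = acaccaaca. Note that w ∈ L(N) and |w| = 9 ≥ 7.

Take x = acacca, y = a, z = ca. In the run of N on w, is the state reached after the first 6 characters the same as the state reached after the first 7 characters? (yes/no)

Run of N on the first 7 characters of w = a c a c c a a:
  step 0: p0  (start)
  step 1: p1  (read a: p0→p1)
  step 2: p2  (read c: p1→p2)
  step 3: p0  (read a: p2→p0)
  step 4: p3  (read c: p0→p3)
  step 5: p4  (read c: p3→p4)
  step 6: p1  (read a: p4→p1)
  step 7: p3  (read a: p1→p3)

After x (step 6): p1. After xy (step 7): p3.
They differ (p1 ≠ p3), so y is not a cycle from the state after x; this split is not the one the pumping-lemma construction produces, and pumping y need not keep the string in L(N).

no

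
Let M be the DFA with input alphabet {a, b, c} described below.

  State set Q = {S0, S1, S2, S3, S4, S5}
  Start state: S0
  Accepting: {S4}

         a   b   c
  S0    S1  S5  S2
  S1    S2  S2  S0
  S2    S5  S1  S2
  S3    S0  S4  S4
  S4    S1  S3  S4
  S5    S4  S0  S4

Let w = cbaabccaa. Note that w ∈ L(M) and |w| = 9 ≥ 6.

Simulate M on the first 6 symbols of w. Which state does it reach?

S2

Run of M on the first 6 characters of w = c b a a b c:
  step 0: S0  (start)
  step 1: S2  (read c: S0→S2)
  step 2: S1  (read b: S2→S1)
  step 3: S2  (read a: S1→S2)
  step 4: S5  (read a: S2→S5)
  step 5: S0  (read b: S5→S0)
  step 6: S2  (read c: S0→S2)

After reading 6 characters, M is in state S2.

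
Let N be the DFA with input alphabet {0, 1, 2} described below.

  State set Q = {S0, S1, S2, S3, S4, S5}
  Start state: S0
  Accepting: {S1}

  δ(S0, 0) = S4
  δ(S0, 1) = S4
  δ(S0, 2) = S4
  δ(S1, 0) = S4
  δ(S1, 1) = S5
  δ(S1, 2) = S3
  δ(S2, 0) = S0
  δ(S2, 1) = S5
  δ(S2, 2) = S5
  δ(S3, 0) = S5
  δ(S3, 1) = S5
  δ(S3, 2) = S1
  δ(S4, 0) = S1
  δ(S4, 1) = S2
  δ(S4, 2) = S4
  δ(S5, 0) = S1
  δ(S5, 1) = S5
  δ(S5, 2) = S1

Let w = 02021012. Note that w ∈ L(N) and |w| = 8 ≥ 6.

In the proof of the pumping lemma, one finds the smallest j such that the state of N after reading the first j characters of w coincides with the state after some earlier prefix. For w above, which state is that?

S4

Run of N on w = 0 2 0 2 1 0 1 2:
  step 0: S0  (start)
  step 1: S4  (read 0: S0→S4)
  step 2: S4  (read 2: S4→S4)   ← first repeat (S4 seen earlier)
  step 3: S1  (read 0: S4→S1)
  step 4: S3  (read 2: S1→S3)
  step 5: S5  (read 1: S3→S5)
  step 6: S1  (read 0: S5→S1)
  step 7: S5  (read 1: S1→S5)
  step 8: S1  (read 2: S5→S1)

The earliest repeat is at step j = 2: N is in S4, which it already visited at step i = 1.
With |Q| = 6, pigeonhole forces a state repeat no later than step 6; the substring read between the first and second visits to that state can be pumped.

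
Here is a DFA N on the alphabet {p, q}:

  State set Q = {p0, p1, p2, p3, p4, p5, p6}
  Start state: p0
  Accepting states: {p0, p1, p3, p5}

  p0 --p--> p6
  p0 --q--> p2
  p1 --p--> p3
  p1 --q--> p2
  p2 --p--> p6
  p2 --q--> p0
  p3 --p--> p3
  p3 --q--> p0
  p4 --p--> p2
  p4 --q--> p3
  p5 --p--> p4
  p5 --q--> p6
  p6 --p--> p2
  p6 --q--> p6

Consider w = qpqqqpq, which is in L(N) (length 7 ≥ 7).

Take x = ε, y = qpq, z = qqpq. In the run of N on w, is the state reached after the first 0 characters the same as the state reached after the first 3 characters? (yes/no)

no

Run of N on the first 3 characters of w = q p q:
  step 0: p0  (start)
  step 1: p2  (read q: p0→p2)
  step 2: p6  (read p: p2→p6)
  step 3: p6  (read q: p6→p6)

After x (step 0): p0. After xy (step 3): p6.
They differ (p0 ≠ p6), so y is not a cycle from the state after x; this split is not the one the pumping-lemma construction produces, and pumping y need not keep the string in L(N).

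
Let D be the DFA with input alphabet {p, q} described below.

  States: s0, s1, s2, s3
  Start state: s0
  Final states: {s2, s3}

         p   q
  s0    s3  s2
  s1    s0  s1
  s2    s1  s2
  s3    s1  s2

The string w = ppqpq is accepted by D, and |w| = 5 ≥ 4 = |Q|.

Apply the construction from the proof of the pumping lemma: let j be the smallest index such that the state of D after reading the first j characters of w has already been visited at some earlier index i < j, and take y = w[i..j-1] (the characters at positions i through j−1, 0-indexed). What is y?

q

Run of D on w = p p q p q:
  step 0: s0  (start)
  step 1: s3  (read p: s0→s3)
  step 2: s1  (read p: s3→s1)
  step 3: s1  (read q: s1→s1)   ← first repeat (s1 seen earlier)
  step 4: s0  (read p: s1→s0)
  step 5: s2  (read q: s0→s2)

So i = 2, j = 3, giving x = w[0:2] = pp, y = w[2:3] = q, z = w[3:5] = pq.
Check: |xy| = 3 ≤ 4 and |y| = 1 ≥ 1. Reading y takes D from s1 back to s1, so every xyⁱz is accepted.
The DFA has 4 states, so the proof of the pumping lemma guarantees a repeated state among the first 4+1 visited; the segment between the two visits is the pumpable y.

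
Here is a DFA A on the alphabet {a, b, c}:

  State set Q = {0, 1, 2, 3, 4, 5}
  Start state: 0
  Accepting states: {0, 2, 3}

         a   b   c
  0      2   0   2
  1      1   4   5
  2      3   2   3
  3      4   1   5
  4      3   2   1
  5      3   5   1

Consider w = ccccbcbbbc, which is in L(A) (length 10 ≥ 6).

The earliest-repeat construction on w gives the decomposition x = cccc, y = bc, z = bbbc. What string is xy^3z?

ccccbcbcbcbbbc

xy^3z = cccc·bc·bc·bc·bbbc = ccccbcbcbcbbbc.
Reading y = bc takes A from 1 back to 1, so after x·y·y·y the machine is still in 1, and z then leads to the accepting state 3. Hence ccccbcbcbcbbbc ∈ L(A).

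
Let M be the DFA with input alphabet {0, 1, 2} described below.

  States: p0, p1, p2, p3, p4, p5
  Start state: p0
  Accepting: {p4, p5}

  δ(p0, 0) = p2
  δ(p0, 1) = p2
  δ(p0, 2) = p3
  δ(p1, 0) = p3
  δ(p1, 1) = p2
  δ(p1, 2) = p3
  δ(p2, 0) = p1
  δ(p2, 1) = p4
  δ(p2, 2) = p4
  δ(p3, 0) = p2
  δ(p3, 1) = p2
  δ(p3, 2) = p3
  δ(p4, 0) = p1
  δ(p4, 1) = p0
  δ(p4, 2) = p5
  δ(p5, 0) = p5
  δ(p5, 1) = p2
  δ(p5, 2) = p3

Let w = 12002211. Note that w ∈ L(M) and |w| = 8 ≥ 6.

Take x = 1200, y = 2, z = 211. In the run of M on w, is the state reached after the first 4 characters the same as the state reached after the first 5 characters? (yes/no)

State sequence: p0 -1-> p2 -2-> p4 -0-> p1 -0-> p3 -2-> p3

After x (step 4): p3. After xy (step 5): p3.
They match, so y = 2 drives M around a cycle from p3 back to itself; pumping y any number of times keeps M in p3 before reading z, and xyⁱz ∈ L(M) for every i ≥ 0.

yes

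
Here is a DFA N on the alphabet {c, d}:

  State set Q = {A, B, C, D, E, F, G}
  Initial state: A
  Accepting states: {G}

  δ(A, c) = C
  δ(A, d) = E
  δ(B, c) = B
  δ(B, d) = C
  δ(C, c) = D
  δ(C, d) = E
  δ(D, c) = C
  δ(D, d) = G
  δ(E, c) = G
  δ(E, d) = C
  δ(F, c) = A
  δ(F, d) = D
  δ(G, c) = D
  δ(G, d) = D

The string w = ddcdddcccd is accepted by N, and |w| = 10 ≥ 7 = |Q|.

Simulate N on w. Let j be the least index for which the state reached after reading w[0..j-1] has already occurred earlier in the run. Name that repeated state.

Run of N on w = d d c d d d c c c d:
  step 0: A  (start)
  step 1: E  (read d: A→E)
  step 2: C  (read d: E→C)
  step 3: D  (read c: C→D)
  step 4: G  (read d: D→G)
  step 5: D  (read d: G→D)   ← first repeat (D seen earlier)
  step 6: G  (read d: D→G)
  step 7: D  (read c: G→D)
  step 8: C  (read c: D→C)
  step 9: D  (read c: C→D)
  step 10: G  (read d: D→G)

The earliest repeat is at step j = 5: N is in D, which it already visited at step i = 3.

D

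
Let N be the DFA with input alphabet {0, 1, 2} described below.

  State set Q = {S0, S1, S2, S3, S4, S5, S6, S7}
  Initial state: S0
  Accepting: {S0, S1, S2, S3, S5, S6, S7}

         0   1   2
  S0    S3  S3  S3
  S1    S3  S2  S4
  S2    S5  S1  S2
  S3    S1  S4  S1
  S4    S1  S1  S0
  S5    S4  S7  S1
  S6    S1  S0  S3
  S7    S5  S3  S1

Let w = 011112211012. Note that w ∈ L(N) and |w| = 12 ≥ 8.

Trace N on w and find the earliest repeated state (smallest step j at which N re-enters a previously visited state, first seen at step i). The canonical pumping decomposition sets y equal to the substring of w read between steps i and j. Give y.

11

Run of N on w = 0 1 1 1 1 2 2 1 1 0 1 2:
  step 0: S0  (start)
  step 1: S3  (read 0: S0→S3)
  step 2: S4  (read 1: S3→S4)
  step 3: S1  (read 1: S4→S1)
  step 4: S2  (read 1: S1→S2)
  step 5: S1  (read 1: S2→S1)   ← first repeat (S1 seen earlier)
  step 6: S4  (read 2: S1→S4)
  step 7: S0  (read 2: S4→S0)
  step 8: S3  (read 1: S0→S3)
  step 9: S4  (read 1: S3→S4)
  step 10: S1  (read 0: S4→S1)
  step 11: S2  (read 1: S1→S2)
  step 12: S2  (read 2: S2→S2)

So i = 3, j = 5, giving x = w[0:3] = 011, y = w[3:5] = 11, z = w[5:12] = 2211012.
Check: |xy| = 5 ≤ 8 and |y| = 2 ≥ 1. Reading y takes N from S1 back to S1, so every xyⁱz is accepted.
Pumping length from the standard proof: p = 8 (the number of states). The repeated state found above gives |xy| = j ≤ 8 and |y| = j − i ≥ 1.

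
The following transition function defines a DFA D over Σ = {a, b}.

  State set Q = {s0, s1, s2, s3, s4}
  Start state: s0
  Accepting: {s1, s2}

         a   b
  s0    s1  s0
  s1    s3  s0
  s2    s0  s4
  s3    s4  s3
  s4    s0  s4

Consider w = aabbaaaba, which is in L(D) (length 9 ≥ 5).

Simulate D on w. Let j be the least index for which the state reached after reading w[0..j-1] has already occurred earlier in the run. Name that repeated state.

s3

Run of D on w = a a b b a a a b a:
  step 0: s0  (start)
  step 1: s1  (read a: s0→s1)
  step 2: s3  (read a: s1→s3)
  step 3: s3  (read b: s3→s3)   ← first repeat (s3 seen earlier)
  step 4: s3  (read b: s3→s3)
  step 5: s4  (read a: s3→s4)
  step 6: s0  (read a: s4→s0)
  step 7: s1  (read a: s0→s1)
  step 8: s0  (read b: s1→s0)
  step 9: s1  (read a: s0→s1)

The earliest repeat is at step j = 3: D is in s3, which it already visited at step i = 2.
Since D has 5 states, any run of length ≥ 5 visits 5+1 states, so by pigeonhole some state repeats within the first 5 steps — that repeat gives the pumpable loop.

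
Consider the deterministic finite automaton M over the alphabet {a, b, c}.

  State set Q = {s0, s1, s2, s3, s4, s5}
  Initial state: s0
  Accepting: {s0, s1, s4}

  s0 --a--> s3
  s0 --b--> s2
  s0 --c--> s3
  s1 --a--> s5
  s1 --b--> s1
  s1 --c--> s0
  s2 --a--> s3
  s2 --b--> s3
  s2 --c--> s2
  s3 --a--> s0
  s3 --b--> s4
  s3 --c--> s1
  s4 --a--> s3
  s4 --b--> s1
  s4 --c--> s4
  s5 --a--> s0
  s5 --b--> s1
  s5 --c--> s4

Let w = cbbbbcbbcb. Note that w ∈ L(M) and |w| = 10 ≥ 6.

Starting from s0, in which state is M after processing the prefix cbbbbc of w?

Run of M on the first 6 characters of w = c b b b b c:
  step 0: s0  (start)
  step 1: s3  (read c: s0→s3)
  step 2: s4  (read b: s3→s4)
  step 3: s1  (read b: s4→s1)
  step 4: s1  (read b: s1→s1)
  step 5: s1  (read b: s1→s1)
  step 6: s0  (read c: s1→s0)

After reading 6 characters, M is in state s0.

s0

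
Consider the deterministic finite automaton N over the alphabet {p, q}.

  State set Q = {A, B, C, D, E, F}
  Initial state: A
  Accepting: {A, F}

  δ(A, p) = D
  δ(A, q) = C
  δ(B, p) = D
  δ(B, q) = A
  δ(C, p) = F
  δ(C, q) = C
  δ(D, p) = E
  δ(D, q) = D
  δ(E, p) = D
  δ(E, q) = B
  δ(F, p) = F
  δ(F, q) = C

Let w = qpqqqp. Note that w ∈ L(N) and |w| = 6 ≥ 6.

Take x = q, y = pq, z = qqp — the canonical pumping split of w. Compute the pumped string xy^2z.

xy^2z = q·pq·pq·qqp = qpqpqqqp.
Reading y = pq takes N from C back to C, so after x·y·y the machine is still in C, and z then leads to the accepting state F. Hence qpqpqqqp ∈ L(N).

qpqpqqqp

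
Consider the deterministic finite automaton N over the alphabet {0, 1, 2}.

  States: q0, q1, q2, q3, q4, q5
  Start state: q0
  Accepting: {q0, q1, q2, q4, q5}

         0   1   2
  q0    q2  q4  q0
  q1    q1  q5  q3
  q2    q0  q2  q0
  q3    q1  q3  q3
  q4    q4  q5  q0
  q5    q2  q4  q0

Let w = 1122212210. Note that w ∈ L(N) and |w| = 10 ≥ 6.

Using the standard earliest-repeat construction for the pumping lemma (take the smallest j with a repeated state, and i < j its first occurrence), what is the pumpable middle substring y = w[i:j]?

State sequence: q0 -1-> q4 -1-> q5 -2-> q0 -2-> q0 -2-> q0 -1-> q4 -2-> q0 -2-> q0 -1-> q4 -0-> q4
First repeat at step 3: q0 was already visited.

So i = 0, j = 3, giving x = w[0:0] = ε, y = w[0:3] = 112, z = w[3:10] = 2212210.
Check: |xy| = 3 ≤ 6 and |y| = 3 ≥ 1. Reading y takes N from q0 back to q0, so every xyⁱz is accepted.

112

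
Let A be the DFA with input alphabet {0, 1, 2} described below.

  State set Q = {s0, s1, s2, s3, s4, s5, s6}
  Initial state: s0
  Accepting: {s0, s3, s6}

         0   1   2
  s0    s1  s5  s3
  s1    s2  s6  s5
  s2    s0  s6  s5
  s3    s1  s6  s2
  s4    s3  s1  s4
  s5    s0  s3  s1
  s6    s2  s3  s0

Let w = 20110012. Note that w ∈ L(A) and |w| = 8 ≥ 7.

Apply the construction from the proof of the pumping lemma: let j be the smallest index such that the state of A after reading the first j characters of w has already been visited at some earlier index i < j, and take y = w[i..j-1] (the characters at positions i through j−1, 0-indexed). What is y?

State sequence: s0 -2-> s3 -0-> s1 -1-> s6 -1-> s3 -0-> s1 -0-> s2 -1-> s6 -2-> s0
First repeat at step 4: s3 was already visited.

So i = 1, j = 4, giving x = w[0:1] = 2, y = w[1:4] = 011, z = w[4:8] = 0012.
Check: |xy| = 4 ≤ 7 and |y| = 3 ≥ 1. Reading y takes A from s3 back to s3, so every xyⁱz is accepted.

011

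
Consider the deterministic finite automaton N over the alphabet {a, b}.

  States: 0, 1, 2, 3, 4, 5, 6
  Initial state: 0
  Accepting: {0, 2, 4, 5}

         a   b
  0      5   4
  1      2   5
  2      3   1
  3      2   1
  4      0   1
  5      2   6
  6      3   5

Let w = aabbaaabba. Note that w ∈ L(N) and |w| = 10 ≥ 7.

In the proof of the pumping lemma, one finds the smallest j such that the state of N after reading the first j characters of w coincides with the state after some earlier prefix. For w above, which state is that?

5

Run of N on w = a a b b a a a b b a:
  step 0: 0  (start)
  step 1: 5  (read a: 0→5)
  step 2: 2  (read a: 5→2)
  step 3: 1  (read b: 2→1)
  step 4: 5  (read b: 1→5)   ← first repeat (5 seen earlier)
  step 5: 2  (read a: 5→2)
  step 6: 3  (read a: 2→3)
  step 7: 2  (read a: 3→2)
  step 8: 1  (read b: 2→1)
  step 9: 5  (read b: 1→5)
  step 10: 2  (read a: 5→2)

The earliest repeat is at step j = 4: N is in 5, which it already visited at step i = 1.
With |Q| = 7, pigeonhole forces a state repeat no later than step 7; the substring read between the first and second visits to that state can be pumped.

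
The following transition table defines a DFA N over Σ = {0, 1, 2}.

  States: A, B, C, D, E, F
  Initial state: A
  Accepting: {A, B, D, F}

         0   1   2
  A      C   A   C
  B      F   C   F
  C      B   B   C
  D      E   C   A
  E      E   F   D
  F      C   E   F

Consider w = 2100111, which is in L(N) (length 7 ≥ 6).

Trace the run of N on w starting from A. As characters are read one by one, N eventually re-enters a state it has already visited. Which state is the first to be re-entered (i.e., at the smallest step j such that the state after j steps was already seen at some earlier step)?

C

State sequence: A -2-> C -1-> B -0-> F -0-> C -1-> B -1-> C -1-> B
First repeat at step 4: C was already visited.

The earliest repeat is at step j = 4: N is in C, which it already visited at step i = 1.
Since N has 6 states, any run of length ≥ 6 visits 6+1 states, so by pigeonhole some state repeats within the first 6 steps — that repeat gives the pumpable loop.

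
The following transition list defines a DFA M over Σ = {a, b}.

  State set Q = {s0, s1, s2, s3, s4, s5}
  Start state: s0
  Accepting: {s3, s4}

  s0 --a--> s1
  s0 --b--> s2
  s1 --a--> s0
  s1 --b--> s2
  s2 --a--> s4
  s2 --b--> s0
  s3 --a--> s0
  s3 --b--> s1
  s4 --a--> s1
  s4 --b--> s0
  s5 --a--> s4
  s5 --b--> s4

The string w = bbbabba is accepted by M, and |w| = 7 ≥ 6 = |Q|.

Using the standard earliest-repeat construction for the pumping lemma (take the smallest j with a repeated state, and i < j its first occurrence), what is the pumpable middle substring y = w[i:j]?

State sequence: s0 -b-> s2 -b-> s0 -b-> s2 -a-> s4 -b-> s0 -b-> s2 -a-> s4
First repeat at step 2: s0 was already visited.

So i = 0, j = 2, giving x = w[0:0] = ε, y = w[0:2] = bb, z = w[2:7] = babba.
Check: |xy| = 2 ≤ 6 and |y| = 2 ≥ 1. Reading y takes M from s0 back to s0, so every xyⁱz is accepted.

bb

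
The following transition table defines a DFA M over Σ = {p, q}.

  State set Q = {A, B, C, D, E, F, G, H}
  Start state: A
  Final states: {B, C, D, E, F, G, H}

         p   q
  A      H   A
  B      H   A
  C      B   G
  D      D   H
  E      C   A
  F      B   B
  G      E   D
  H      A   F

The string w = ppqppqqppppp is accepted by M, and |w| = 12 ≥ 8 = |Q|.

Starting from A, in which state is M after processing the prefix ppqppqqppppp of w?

H

State sequence: A -p-> H -p-> A -q-> A -p-> H -p-> A -q-> A -q-> A -p-> H -p-> A -p-> H -p-> A -p-> H

After reading 12 characters, M is in state H.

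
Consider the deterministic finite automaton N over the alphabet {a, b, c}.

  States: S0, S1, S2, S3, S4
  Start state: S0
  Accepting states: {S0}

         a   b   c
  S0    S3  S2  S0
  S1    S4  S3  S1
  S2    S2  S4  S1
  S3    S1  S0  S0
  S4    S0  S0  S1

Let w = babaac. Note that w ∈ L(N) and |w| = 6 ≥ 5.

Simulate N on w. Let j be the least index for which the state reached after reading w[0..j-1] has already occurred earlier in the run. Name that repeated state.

Run of N on w = b a b a a c:
  step 0: S0  (start)
  step 1: S2  (read b: S0→S2)
  step 2: S2  (read a: S2→S2)   ← first repeat (S2 seen earlier)
  step 3: S4  (read b: S2→S4)
  step 4: S0  (read a: S4→S0)
  step 5: S3  (read a: S0→S3)
  step 6: S0  (read c: S3→S0)

The earliest repeat is at step j = 2: N is in S2, which it already visited at step i = 1.

S2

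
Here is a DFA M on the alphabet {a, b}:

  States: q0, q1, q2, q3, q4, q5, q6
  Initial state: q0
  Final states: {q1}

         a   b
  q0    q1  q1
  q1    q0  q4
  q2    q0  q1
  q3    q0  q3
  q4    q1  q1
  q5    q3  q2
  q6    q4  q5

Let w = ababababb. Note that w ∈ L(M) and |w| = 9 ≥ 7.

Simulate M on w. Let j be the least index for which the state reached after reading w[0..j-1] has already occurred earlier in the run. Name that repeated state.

q1

State sequence: q0 -a-> q1 -b-> q4 -a-> q1 -b-> q4 -a-> q1 -b-> q4 -a-> q1 -b-> q4 -b-> q1
First repeat at step 3: q1 was already visited.

The earliest repeat is at step j = 3: M is in q1, which it already visited at step i = 1.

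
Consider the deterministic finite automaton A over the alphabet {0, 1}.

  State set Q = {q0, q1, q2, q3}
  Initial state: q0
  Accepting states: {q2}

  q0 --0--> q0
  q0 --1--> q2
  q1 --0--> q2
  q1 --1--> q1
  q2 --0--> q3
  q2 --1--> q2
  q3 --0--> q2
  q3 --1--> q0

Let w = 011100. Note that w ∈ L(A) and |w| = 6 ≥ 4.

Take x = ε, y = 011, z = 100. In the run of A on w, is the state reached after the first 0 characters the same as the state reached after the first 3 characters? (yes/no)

no

State sequence: q0 -0-> q0 -1-> q2 -1-> q2

After x (step 0): q0. After xy (step 3): q2.
They differ (q0 ≠ q2), so y is not a cycle from the state after x; this split is not the one the pumping-lemma construction produces, and pumping y need not keep the string in L(A).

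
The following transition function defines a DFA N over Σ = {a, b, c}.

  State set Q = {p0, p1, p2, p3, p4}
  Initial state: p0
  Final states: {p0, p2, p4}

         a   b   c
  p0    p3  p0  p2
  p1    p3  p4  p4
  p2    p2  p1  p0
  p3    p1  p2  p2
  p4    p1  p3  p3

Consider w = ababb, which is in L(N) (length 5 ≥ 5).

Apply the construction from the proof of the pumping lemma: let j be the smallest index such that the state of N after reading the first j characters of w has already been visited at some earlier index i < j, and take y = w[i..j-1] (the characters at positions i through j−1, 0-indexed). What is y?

a

Run of N on w = a b a b b:
  step 0: p0  (start)
  step 1: p3  (read a: p0→p3)
  step 2: p2  (read b: p3→p2)
  step 3: p2  (read a: p2→p2)   ← first repeat (p2 seen earlier)
  step 4: p1  (read b: p2→p1)
  step 5: p4  (read b: p1→p4)

So i = 2, j = 3, giving x = w[0:2] = ab, y = w[2:3] = a, z = w[3:5] = bb.
Check: |xy| = 3 ≤ 5 and |y| = 1 ≥ 1. Reading y takes N from p2 back to p2, so every xyⁱz is accepted.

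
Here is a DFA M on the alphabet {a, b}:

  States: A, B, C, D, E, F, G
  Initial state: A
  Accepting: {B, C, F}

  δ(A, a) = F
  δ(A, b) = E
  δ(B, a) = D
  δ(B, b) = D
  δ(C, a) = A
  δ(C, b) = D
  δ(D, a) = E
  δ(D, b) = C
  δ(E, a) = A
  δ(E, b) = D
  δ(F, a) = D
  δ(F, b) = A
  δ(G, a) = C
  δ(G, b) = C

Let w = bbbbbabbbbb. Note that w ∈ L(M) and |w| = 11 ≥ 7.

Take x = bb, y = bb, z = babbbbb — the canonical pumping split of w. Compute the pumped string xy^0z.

bbbabbbbb

xy⁰z = xz = bb·babbbbb = bbbabbbbb.
Reading y = bb takes M from D back to D, so after x the machine is still in D, and z then leads to the accepting state C. Hence bbbabbbbb ∈ L(M).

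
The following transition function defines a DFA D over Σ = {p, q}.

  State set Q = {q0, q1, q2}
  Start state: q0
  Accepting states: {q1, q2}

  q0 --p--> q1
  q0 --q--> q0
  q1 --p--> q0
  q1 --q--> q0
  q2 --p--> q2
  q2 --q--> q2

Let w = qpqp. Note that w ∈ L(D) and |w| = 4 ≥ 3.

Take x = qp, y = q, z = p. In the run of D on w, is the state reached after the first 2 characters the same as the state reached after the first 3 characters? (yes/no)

State sequence: q0 -q-> q0 -p-> q1 -q-> q0

After x (step 2): q1. After xy (step 3): q0.
They differ (q1 ≠ q0), so y is not a cycle from the state after x; this split is not the one the pumping-lemma construction produces, and pumping y need not keep the string in L(D).

no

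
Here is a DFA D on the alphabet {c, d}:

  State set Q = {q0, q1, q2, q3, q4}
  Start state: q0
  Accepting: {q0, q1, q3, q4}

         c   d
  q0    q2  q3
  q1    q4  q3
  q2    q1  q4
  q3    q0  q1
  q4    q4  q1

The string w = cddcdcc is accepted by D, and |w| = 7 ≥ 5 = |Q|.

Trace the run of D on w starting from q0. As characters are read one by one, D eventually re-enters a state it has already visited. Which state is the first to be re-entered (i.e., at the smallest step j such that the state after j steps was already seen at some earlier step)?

q4

State sequence: q0 -c-> q2 -d-> q4 -d-> q1 -c-> q4 -d-> q1 -c-> q4 -c-> q4
First repeat at step 4: q4 was already visited.

The earliest repeat is at step j = 4: D is in q4, which it already visited at step i = 2.
Since D has 5 states, any run of length ≥ 5 visits 5+1 states, so by pigeonhole some state repeats within the first 5 steps — that repeat gives the pumpable loop.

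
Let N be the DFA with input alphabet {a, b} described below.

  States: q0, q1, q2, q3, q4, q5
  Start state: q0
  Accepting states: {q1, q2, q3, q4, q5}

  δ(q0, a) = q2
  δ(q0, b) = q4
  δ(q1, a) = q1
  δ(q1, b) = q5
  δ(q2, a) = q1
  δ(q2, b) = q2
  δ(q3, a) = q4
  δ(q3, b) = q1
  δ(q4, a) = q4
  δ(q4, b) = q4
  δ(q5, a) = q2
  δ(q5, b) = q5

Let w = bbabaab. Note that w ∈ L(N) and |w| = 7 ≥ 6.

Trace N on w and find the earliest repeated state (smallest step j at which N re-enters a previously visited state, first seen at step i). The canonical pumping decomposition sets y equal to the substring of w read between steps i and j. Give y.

b

State sequence: q0 -b-> q4 -b-> q4 -a-> q4 -b-> q4 -a-> q4 -a-> q4 -b-> q4
First repeat at step 2: q4 was already visited.

So i = 1, j = 2, giving x = w[0:1] = b, y = w[1:2] = b, z = w[2:7] = abaab.
Check: |xy| = 2 ≤ 6 and |y| = 1 ≥ 1. Reading y takes N from q4 back to q4, so every xyⁱz is accepted.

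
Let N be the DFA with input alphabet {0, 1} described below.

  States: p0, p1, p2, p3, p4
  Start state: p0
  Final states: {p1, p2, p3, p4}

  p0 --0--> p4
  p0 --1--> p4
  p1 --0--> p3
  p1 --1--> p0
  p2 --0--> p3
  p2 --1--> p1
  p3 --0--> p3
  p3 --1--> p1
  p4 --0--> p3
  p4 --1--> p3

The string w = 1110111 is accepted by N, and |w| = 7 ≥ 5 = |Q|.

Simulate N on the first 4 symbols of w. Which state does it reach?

p3

Run of N on the first 4 characters of w = 1 1 1 0:
  step 0: p0  (start)
  step 1: p4  (read 1: p0→p4)
  step 2: p3  (read 1: p4→p3)
  step 3: p1  (read 1: p3→p1)
  step 4: p3  (read 0: p1→p3)

After reading 4 characters, N is in state p3.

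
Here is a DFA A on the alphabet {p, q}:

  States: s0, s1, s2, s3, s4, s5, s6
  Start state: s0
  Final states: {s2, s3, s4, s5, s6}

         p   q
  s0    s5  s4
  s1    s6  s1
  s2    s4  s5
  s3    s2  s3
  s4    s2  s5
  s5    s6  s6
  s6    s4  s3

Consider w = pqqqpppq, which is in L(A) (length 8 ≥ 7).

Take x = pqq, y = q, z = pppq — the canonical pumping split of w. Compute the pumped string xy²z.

pqqqqpppq

xy^2z = pqq·q·q·pppq = pqqqqpppq.
Reading y = q takes A from s3 back to s3, so after x·y·y the machine is still in s3, and z then leads to the accepting state s5. Hence pqqqqpppq ∈ L(A).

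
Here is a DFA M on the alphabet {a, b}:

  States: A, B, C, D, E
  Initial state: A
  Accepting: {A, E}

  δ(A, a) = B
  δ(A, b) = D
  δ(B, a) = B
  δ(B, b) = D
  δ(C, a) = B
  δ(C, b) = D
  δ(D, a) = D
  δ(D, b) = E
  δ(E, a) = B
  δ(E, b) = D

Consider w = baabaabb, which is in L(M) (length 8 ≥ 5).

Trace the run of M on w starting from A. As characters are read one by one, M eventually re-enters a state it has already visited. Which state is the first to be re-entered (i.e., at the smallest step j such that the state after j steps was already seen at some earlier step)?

D

Run of M on w = b a a b a a b b:
  step 0: A  (start)
  step 1: D  (read b: A→D)
  step 2: D  (read a: D→D)   ← first repeat (D seen earlier)
  step 3: D  (read a: D→D)
  step 4: E  (read b: D→E)
  step 5: B  (read a: E→B)
  step 6: B  (read a: B→B)
  step 7: D  (read b: B→D)
  step 8: E  (read b: D→E)

The earliest repeat is at step j = 2: M is in D, which it already visited at step i = 1.
The DFA has 5 states, so the proof of the pumping lemma guarantees a repeated state among the first 5+1 visited; the segment between the two visits is the pumpable y.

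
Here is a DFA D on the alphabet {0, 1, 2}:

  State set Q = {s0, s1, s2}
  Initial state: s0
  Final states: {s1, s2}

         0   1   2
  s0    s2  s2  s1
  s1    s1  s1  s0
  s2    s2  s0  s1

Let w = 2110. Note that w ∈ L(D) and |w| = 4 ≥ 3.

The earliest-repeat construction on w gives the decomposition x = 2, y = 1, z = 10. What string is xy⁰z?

xy⁰z = xz = 2·10 = 210.
Reading y = 1 takes D from s1 back to s1, so after x the machine is still in s1, and z then leads to the accepting state s1. Hence 210 ∈ L(D).

210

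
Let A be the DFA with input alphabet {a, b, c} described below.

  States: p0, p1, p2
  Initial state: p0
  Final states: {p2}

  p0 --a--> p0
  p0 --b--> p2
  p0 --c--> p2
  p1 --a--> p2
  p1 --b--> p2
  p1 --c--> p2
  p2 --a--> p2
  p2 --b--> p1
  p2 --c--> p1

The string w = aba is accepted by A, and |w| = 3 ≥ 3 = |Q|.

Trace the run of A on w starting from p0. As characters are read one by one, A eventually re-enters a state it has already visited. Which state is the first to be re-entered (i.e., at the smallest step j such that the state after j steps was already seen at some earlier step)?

State sequence: p0 -a-> p0 -b-> p2 -a-> p2
First repeat at step 1: p0 was already visited.

The earliest repeat is at step j = 1: A is in p0, which it already visited at step i = 0.

p0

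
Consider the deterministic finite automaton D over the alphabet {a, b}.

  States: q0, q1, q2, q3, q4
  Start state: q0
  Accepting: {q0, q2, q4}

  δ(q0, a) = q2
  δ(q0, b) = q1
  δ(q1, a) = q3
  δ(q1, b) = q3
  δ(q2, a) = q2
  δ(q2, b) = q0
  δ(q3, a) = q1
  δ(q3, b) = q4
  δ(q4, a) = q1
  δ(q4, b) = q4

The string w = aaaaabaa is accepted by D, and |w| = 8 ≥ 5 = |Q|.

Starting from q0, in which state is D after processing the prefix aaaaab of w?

q0

State sequence: q0 -a-> q2 -a-> q2 -a-> q2 -a-> q2 -a-> q2 -b-> q0

After reading 6 characters, D is in state q0.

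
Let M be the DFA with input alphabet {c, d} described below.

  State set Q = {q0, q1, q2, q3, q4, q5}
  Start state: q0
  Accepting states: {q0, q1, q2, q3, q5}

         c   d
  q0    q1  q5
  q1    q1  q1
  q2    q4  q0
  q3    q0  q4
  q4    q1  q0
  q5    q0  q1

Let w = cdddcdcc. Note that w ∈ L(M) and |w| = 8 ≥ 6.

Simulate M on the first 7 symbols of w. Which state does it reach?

Run of M on the first 7 characters of w = c d d d c d c:
  step 0: q0  (start)
  step 1: q1  (read c: q0→q1)
  step 2: q1  (read d: q1→q1)
  step 3: q1  (read d: q1→q1)
  step 4: q1  (read d: q1→q1)
  step 5: q1  (read c: q1→q1)
  step 6: q1  (read d: q1→q1)
  step 7: q1  (read c: q1→q1)

After reading 7 characters, M is in state q1.
(This kind of state-tracing is the core of the pumping-lemma construction: with 6 states, pigeonhole forces a repeat within the first 6 steps.)

q1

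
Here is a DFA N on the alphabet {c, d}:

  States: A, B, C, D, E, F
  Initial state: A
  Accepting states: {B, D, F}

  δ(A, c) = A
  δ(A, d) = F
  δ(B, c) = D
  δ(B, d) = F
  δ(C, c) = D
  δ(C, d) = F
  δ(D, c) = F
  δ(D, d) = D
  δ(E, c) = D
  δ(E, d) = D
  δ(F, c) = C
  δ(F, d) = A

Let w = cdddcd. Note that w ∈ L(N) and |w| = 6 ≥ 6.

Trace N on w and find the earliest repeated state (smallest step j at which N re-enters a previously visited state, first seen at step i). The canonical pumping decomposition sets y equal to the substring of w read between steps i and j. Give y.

Run of N on w = c d d d c d:
  step 0: A  (start)
  step 1: A  (read c: A→A)   ← first repeat (A seen earlier)
  step 2: F  (read d: A→F)
  step 3: A  (read d: F→A)
  step 4: F  (read d: A→F)
  step 5: C  (read c: F→C)
  step 6: F  (read d: C→F)

So i = 0, j = 1, giving x = w[0:0] = ε, y = w[0:1] = c, z = w[1:6] = dddcd.
Check: |xy| = 1 ≤ 6 and |y| = 1 ≥ 1. Reading y takes N from A back to A, so every xyⁱz is accepted.
The DFA has 6 states, so the proof of the pumping lemma guarantees a repeated state among the first 6+1 visited; the segment between the two visits is the pumpable y.

c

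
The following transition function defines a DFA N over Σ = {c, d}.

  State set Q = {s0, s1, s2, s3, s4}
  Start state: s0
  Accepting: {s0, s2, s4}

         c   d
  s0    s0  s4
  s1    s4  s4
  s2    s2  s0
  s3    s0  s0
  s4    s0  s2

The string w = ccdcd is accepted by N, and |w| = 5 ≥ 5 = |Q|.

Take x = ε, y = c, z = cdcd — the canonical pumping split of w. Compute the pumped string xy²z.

xy^2z = ε·c·c·cdcd = cccdcd.
Reading y = c takes N from s0 back to s0, so after x·y·y the machine is still in s0, and z then leads to the accepting state s4. Hence cccdcd ∈ L(N).

cccdcd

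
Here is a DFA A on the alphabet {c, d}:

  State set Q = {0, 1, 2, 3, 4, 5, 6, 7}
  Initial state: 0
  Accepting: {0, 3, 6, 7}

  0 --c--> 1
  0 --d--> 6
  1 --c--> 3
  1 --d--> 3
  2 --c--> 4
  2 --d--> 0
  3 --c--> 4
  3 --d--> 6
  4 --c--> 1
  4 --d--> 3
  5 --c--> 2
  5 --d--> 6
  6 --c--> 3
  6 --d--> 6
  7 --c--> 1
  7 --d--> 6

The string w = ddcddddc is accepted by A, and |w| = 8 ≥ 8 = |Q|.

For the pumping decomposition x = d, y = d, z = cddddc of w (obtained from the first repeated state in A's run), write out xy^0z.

xy⁰z = xz = d·cddddc = dcddddc.
Reading y = d takes A from 6 back to 6, so after x the machine is still in 6, and z then leads to the accepting state 3. Hence dcddddc ∈ L(A).

dcddddc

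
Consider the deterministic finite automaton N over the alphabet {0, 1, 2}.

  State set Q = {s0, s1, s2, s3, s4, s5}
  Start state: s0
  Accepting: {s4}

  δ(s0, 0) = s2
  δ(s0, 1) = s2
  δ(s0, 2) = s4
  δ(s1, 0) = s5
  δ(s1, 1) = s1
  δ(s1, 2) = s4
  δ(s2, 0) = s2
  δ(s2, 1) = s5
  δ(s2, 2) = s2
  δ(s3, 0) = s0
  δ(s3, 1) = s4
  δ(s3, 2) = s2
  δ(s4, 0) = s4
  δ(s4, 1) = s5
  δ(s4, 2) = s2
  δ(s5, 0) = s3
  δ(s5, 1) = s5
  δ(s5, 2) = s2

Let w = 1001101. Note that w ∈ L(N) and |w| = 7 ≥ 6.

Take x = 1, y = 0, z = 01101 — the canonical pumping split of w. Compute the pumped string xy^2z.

10001101

xy^2z = 1·0·0·01101 = 10001101.
Reading y = 0 takes N from s2 back to s2, so after x·y·y the machine is still in s2, and z then leads to the accepting state s4. Hence 10001101 ∈ L(N).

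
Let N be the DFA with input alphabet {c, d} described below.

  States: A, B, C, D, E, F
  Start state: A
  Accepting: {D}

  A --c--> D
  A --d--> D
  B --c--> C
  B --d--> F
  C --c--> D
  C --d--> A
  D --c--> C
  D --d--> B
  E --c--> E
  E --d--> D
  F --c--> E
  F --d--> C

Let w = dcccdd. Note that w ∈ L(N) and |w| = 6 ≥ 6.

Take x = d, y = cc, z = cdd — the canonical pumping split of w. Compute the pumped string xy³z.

dcccccccdd

xy^3z = d·cc·cc·cc·cdd = dcccccccdd.
Reading y = cc takes N from D back to D, so after x·y·y·y the machine is still in D, and z then leads to the accepting state D. Hence dcccccccdd ∈ L(N).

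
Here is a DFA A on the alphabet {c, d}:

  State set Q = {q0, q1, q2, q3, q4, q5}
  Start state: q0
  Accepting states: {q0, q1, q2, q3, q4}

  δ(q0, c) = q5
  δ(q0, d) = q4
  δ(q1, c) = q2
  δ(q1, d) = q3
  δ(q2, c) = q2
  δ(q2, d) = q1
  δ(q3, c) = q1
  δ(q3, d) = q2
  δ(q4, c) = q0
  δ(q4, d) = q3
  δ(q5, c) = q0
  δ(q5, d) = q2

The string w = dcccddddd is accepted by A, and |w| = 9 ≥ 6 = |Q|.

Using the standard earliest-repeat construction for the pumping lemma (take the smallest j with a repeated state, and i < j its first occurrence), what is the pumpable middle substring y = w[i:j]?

State sequence: q0 -d-> q4 -c-> q0 -c-> q5 -c-> q0 -d-> q4 -d-> q3 -d-> q2 -d-> q1 -d-> q3
First repeat at step 2: q0 was already visited.

So i = 0, j = 2, giving x = w[0:0] = ε, y = w[0:2] = dc, z = w[2:9] = ccddddd.
Check: |xy| = 2 ≤ 6 and |y| = 2 ≥ 1. Reading y takes A from q0 back to q0, so every xyⁱz is accepted.
The DFA has 6 states, so the proof of the pumping lemma guarantees a repeated state among the first 6+1 visited; the segment between the two visits is the pumpable y.

dc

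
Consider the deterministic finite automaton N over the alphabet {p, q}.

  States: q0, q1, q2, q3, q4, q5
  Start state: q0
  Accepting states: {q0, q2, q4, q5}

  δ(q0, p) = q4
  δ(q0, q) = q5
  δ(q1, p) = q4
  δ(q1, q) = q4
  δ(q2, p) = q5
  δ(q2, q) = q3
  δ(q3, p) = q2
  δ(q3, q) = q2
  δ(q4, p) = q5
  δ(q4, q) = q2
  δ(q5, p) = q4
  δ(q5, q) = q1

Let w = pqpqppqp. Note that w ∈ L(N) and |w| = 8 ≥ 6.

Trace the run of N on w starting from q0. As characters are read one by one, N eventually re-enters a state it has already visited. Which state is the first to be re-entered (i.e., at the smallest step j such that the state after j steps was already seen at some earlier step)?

Run of N on w = p q p q p p q p:
  step 0: q0  (start)
  step 1: q4  (read p: q0→q4)
  step 2: q2  (read q: q4→q2)
  step 3: q5  (read p: q2→q5)
  step 4: q1  (read q: q5→q1)
  step 5: q4  (read p: q1→q4)   ← first repeat (q4 seen earlier)
  step 6: q5  (read p: q4→q5)
  step 7: q1  (read q: q5→q1)
  step 8: q4  (read p: q1→q4)

The earliest repeat is at step j = 5: N is in q4, which it already visited at step i = 1.

q4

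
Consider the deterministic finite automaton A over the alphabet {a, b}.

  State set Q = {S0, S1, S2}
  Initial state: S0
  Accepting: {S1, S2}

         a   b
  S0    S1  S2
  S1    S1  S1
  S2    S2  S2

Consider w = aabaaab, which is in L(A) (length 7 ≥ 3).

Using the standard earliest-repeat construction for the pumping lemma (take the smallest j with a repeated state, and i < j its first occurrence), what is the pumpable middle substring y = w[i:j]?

Run of A on w = a a b a a a b:
  step 0: S0  (start)
  step 1: S1  (read a: S0→S1)
  step 2: S1  (read a: S1→S1)   ← first repeat (S1 seen earlier)
  step 3: S1  (read b: S1→S1)
  step 4: S1  (read a: S1→S1)
  step 5: S1  (read a: S1→S1)
  step 6: S1  (read a: S1→S1)
  step 7: S1  (read b: S1→S1)

So i = 1, j = 2, giving x = w[0:1] = a, y = w[1:2] = a, z = w[2:7] = baaab.
Check: |xy| = 2 ≤ 3 and |y| = 1 ≥ 1. Reading y takes A from S1 back to S1, so every xyⁱz is accepted.

a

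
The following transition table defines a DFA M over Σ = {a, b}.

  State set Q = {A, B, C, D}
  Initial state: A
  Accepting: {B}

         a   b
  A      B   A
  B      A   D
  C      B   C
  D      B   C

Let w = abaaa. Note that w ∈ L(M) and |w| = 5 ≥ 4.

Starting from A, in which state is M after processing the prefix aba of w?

Run of M on the first 3 characters of w = a b a:
  step 0: A  (start)
  step 1: B  (read a: A→B)
  step 2: D  (read b: B→D)
  step 3: B  (read a: D→B)

After reading 3 characters, M is in state B.

B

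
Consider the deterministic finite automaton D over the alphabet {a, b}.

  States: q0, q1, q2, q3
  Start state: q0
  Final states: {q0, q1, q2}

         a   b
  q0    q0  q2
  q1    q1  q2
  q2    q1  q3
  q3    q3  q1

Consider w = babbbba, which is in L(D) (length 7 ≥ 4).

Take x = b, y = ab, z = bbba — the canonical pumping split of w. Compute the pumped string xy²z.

bababbbba

xy^2z = b·ab·ab·bbba = bababbbba.
Reading y = ab takes D from q2 back to q2, so after x·y·y the machine is still in q2, and z then leads to the accepting state q1. Hence bababbbba ∈ L(D).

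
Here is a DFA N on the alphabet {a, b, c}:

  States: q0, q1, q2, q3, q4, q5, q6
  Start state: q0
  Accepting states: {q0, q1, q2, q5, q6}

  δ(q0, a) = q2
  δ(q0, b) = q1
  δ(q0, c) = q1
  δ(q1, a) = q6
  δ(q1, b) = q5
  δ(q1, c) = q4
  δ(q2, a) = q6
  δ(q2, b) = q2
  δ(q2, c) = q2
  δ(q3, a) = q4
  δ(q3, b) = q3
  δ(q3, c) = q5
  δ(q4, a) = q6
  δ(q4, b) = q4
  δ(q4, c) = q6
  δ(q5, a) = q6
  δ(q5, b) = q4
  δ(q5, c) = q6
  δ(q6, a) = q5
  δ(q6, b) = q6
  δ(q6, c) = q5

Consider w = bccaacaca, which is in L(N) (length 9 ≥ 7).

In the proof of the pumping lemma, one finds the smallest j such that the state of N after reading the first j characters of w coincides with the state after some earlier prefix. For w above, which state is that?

q6

Run of N on w = b c c a a c a c a:
  step 0: q0  (start)
  step 1: q1  (read b: q0→q1)
  step 2: q4  (read c: q1→q4)
  step 3: q6  (read c: q4→q6)
  step 4: q5  (read a: q6→q5)
  step 5: q6  (read a: q5→q6)   ← first repeat (q6 seen earlier)
  step 6: q5  (read c: q6→q5)
  step 7: q6  (read a: q5→q6)
  step 8: q5  (read c: q6→q5)
  step 9: q6  (read a: q5→q6)

The earliest repeat is at step j = 5: N is in q6, which it already visited at step i = 3.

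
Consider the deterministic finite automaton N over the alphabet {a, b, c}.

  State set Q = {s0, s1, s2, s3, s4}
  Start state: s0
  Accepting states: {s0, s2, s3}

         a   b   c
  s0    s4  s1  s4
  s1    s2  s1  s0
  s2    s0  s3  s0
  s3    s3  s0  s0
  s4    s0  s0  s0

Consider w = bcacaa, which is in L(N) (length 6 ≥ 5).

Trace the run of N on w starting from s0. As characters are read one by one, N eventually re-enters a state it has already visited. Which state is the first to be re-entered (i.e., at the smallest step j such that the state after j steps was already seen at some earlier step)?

s0

State sequence: s0 -b-> s1 -c-> s0 -a-> s4 -c-> s0 -a-> s4 -a-> s0
First repeat at step 2: s0 was already visited.

The earliest repeat is at step j = 2: N is in s0, which it already visited at step i = 0.
Since N has 5 states, any run of length ≥ 5 visits 5+1 states, so by pigeonhole some state repeats within the first 5 steps — that repeat gives the pumpable loop.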